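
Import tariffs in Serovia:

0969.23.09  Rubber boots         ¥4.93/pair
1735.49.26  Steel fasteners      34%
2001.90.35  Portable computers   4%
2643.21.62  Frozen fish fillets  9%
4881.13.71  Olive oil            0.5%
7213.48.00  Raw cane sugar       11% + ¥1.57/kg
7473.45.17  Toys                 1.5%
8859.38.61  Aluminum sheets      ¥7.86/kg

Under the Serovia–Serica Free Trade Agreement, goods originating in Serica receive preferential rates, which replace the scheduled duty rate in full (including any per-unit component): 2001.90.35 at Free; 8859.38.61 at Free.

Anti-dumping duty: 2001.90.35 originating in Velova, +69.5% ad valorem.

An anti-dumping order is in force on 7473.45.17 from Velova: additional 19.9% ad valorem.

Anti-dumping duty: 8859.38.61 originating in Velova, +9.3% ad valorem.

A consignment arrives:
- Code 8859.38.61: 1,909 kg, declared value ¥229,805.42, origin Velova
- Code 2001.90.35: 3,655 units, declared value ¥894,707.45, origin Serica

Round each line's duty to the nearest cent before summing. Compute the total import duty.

¥36,376.64

Line 1 (8859.38.61, Velova, 1,909 kg, ¥229,805.42):
Base rate for 8859.38.61 is ¥7.86/kg.
8859.38.61 has an FTA preferential rate, but origin Velova is not Serica; base rate stands.
Additional duty on 8859.38.61 from Velova: +9.3% ad valorem. Applied ad valorem rate = 9.3%.
Duty = ¥229,805.42 × 9.3% + 1,909 × ¥7.86 = ¥36,376.64.
Line 2 (2001.90.35, Serica, 3,655 units, ¥894,707.45):
Base rate for 2001.90.35 is 4%.
Origin Serica qualifies under the Serovia–Serica agreement and 2001.90.35 is covered: preferential rate Free applies instead.
The additional-duty order on 2001.90.35 targets Velova, not Serica; it does not apply.
Duty = ¥894,707.45 × 0% = ¥0.00.
Total = ¥36,376.64 + ¥0.00 = ¥36,376.64.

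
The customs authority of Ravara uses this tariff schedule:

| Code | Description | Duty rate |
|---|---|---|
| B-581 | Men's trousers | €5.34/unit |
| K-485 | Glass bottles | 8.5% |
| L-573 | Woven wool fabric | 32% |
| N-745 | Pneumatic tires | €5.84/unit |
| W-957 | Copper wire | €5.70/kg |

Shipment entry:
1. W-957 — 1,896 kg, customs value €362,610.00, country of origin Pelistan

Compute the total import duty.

Line 1 (W-957, Pelistan, 1,896 kg, €362,610.00):
Base rate for W-957 is €5.70/kg.
Duty = 1,896 × €5.70 = €10,807.20.

€10,807.20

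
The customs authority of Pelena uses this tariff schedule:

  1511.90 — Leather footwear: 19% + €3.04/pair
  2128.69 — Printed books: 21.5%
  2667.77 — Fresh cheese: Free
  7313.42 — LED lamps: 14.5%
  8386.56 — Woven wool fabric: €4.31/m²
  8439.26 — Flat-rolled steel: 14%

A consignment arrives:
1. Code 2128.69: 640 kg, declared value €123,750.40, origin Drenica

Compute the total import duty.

€26,606.34

Line 1 (2128.69, Drenica, 640 kg, €123,750.40):
Base rate for 2128.69 is 21.5%.
Duty = €123,750.40 × 21.5% = €26,606.34.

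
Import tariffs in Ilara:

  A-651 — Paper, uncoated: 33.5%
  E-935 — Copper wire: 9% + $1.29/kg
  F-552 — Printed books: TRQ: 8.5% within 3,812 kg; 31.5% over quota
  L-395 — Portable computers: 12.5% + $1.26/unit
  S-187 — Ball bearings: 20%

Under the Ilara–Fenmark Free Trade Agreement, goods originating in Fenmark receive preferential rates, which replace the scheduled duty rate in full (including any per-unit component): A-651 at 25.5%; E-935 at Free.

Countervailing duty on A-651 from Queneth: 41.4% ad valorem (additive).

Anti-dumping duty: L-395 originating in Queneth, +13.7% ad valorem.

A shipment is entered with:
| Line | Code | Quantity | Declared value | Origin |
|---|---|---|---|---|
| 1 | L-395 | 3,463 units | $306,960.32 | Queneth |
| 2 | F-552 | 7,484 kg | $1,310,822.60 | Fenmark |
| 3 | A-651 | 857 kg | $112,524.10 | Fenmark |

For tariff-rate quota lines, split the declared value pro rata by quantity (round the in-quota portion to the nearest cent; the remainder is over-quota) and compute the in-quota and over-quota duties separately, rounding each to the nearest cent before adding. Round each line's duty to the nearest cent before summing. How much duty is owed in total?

$372,825.23

Line 1 (L-395, Queneth, 3,463 units, $306,960.32):
Base rate for L-395 is 12.5% + $1.26/unit.
Additional duty on L-395 from Queneth: +13.7%. Applied ad valorem rate: 12.5% + 13.7% = 26.2%.
Duty = $306,960.32 × 26.2% + 3,463 × $1.26 = $84,786.98.
Line 2 (F-552, Fenmark, 7,484 kg, $1,310,822.60):
Code F-552 is under a tariff-rate quota (threshold 3,812 kg). In-quota: 3,812 kg at 8.5%; over-quota: 3,672 kg at 31.5%.
Pro-rata value split: in-quota = $1,310,822.60 × 3,812/7,484 = $667,671.80; over-quota = $1,310,822.60 − $667,671.80 = $643,150.80.
In-quota duty = $667,671.80 × 8.5% = $56,752.10. Over-quota duty = $643,150.80 × 31.5% = $202,592.50.
Line duty = $56,752.10 + $202,592.50 = $259,344.60.
Line 3 (A-651, Fenmark, 857 kg, $112,524.10):
Base rate for A-651 is 33.5%.
Origin Fenmark qualifies under the Ilara–Fenmark agreement and A-651 is covered: preferential rate 25.5% applies instead.
The additional-duty order on A-651 targets Queneth, not Fenmark; it does not apply.
Duty = $112,524.10 × 25.5% = $28,693.65.
Total = $84,786.98 + $259,344.60 + $28,693.65 = $372,825.23.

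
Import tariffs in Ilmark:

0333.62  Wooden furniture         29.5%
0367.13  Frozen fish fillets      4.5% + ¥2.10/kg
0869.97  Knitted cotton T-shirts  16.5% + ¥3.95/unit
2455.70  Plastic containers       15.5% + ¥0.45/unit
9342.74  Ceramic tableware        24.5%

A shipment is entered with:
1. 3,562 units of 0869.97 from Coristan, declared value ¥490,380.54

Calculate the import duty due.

¥94,982.69

Line 1 (0869.97, Coristan, 3,562 units, ¥490,380.54):
Base rate for 0869.97 is 16.5% + ¥3.95/unit.
Duty = ¥490,380.54 × 16.5% + 3,562 × ¥3.95 = ¥94,982.69.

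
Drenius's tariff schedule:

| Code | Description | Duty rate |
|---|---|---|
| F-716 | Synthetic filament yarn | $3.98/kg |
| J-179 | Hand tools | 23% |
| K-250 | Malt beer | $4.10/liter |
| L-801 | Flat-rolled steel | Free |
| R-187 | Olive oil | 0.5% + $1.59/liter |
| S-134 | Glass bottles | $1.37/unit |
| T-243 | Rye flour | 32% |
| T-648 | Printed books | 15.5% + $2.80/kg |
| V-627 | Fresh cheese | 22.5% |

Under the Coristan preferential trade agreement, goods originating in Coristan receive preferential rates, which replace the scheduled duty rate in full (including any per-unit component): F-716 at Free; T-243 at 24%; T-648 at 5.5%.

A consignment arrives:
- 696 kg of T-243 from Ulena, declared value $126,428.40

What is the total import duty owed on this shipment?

$40,457.09

Line 1 (T-243, Ulena, 696 kg, $126,428.40):
Base rate for T-243 is 32%.
T-243 has an FTA preferential rate, but origin Ulena is not Coristan; base rate stands.
Duty = $126,428.40 × 32% = $40,457.09.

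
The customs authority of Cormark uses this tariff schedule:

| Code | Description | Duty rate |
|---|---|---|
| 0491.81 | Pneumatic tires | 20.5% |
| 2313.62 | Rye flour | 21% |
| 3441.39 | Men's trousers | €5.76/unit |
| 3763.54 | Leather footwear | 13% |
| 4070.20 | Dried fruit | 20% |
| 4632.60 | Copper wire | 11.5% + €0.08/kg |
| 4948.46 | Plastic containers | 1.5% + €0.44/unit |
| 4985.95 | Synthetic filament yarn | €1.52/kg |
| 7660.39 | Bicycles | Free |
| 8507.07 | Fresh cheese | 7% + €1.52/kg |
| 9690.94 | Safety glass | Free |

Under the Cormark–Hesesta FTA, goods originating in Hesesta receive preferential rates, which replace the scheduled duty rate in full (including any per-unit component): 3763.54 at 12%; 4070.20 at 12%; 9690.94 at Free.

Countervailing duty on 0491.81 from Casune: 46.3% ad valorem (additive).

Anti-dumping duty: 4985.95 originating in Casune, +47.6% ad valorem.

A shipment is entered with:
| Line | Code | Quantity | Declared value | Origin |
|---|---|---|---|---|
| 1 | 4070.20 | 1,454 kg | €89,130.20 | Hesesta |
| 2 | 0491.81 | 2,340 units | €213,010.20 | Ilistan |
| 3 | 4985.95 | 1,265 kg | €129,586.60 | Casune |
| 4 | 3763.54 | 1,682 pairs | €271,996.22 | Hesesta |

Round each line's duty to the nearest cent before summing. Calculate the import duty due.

Line 1 (4070.20, Hesesta, 1,454 kg, €89,130.20):
Base rate for 4070.20 is 20%.
Origin Hesesta qualifies under the Cormark–Hesesta agreement and 4070.20 is covered: preferential rate 12% applies instead.
Duty = €89,130.20 × 12% = €10,695.62.
Line 2 (0491.81, Ilistan, 2,340 units, €213,010.20):
Base rate for 0491.81 is 20.5%.
The additional-duty order on 0491.81 targets Casune, not Ilistan; it does not apply.
Duty = €213,010.20 × 20.5% = €43,667.09.
Line 3 (4985.95, Casune, 1,265 kg, €129,586.60):
Base rate for 4985.95 is €1.52/kg.
Additional duty on 4985.95 from Casune: +47.6% ad valorem. Applied ad valorem rate = 47.6%.
Duty = €129,586.60 × 47.6% + 1,265 × €1.52 = €63,606.02.
Line 4 (3763.54, Hesesta, 1,682 pairs, €271,996.22):
Base rate for 3763.54 is 13%.
Origin Hesesta qualifies under the Cormark–Hesesta agreement and 3763.54 is covered: preferential rate 12% applies instead.
Duty = €271,996.22 × 12% = €32,639.55.
Total = €10,695.62 + €43,667.09 + €63,606.02 + €32,639.55 = €150,608.28.

€150,608.28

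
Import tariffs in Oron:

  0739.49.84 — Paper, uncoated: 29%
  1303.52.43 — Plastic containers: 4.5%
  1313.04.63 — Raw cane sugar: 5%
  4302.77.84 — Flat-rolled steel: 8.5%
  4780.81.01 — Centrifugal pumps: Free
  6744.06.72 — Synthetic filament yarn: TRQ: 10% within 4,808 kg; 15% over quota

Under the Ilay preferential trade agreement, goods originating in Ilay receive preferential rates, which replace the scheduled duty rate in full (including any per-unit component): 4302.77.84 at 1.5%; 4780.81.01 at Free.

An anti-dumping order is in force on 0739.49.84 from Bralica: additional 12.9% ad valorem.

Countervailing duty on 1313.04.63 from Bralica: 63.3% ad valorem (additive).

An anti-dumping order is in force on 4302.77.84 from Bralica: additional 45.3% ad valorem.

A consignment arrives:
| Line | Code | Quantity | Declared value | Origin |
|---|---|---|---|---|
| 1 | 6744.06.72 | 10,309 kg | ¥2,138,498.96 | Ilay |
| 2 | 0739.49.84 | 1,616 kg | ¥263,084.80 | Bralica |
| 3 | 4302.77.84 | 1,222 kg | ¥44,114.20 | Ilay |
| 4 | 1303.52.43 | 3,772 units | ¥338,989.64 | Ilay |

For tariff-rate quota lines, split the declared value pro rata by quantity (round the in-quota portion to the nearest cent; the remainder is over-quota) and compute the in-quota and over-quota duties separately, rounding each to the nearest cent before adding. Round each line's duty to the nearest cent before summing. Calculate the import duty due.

¥397,055.04

Line 1 (6744.06.72, Ilay, 10,309 kg, ¥2,138,498.96):
Code 6744.06.72 is under a tariff-rate quota (threshold 4,808 kg). In-quota: 4,808 kg at 10%; over-quota: 5,501 kg at 15%.
Pro-rata value split: in-quota = ¥2,138,498.96 × 4,808/10,309 = ¥997,371.52; over-quota = ¥2,138,498.96 − ¥997,371.52 = ¥1,141,127.44.
In-quota duty = ¥997,371.52 × 10% = ¥99,737.15. Over-quota duty = ¥1,141,127.44 × 15% = ¥171,169.12.
Line duty = ¥99,737.15 + ¥171,169.12 = ¥270,906.27.
Line 2 (0739.49.84, Bralica, 1,616 kg, ¥263,084.80):
Base rate for 0739.49.84 is 29%.
Additional duty on 0739.49.84 from Bralica: +12.9%. Applied ad valorem rate: 29% + 12.9% = 41.9%.
Duty = ¥263,084.80 × 41.9% = ¥110,232.53.
Line 3 (4302.77.84, Ilay, 1,222 kg, ¥44,114.20):
Base rate for 4302.77.84 is 8.5%.
Origin Ilay qualifies under the Oron–Ilay agreement and 4302.77.84 is covered: preferential rate 1.5% applies instead.
The additional-duty order on 4302.77.84 targets Bralica, not Ilay; it does not apply.
Duty = ¥44,114.20 × 1.5% = ¥661.71.
Line 4 (1303.52.43, Ilay, 3,772 units, ¥338,989.64):
Base rate for 1303.52.43 is 4.5%.
Origin Ilay is the FTA partner but 1303.52.43 is not on the preference list; base rate stands.
Duty = ¥338,989.64 × 4.5% = ¥15,254.53.
Total = ¥270,906.27 + ¥110,232.53 + ¥661.71 + ¥15,254.53 = ¥397,055.04.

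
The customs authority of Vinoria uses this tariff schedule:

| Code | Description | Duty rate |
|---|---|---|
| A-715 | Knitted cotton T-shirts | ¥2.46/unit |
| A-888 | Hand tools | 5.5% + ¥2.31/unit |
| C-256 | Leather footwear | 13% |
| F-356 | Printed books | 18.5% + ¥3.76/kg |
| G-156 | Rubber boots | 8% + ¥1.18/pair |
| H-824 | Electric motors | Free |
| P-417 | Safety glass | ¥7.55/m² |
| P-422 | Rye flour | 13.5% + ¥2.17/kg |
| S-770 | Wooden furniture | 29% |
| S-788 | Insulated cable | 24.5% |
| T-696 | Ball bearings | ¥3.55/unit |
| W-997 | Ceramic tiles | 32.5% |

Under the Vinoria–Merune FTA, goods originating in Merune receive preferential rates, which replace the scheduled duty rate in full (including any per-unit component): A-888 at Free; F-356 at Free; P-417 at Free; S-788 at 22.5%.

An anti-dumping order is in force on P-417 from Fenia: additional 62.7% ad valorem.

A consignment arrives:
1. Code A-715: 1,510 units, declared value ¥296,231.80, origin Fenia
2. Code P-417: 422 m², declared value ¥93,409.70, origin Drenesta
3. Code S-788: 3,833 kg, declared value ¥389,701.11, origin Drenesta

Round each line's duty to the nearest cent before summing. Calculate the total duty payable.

Line 1 (A-715, Fenia, 1,510 units, ¥296,231.80):
Base rate for A-715 is ¥2.46/unit.
Duty = 1,510 × ¥2.46 = ¥3,714.60.
Line 2 (P-417, Drenesta, 422 m², ¥93,409.70):
Base rate for P-417 is ¥7.55/m².
P-417 has an FTA preferential rate, but origin Drenesta is not Merune; base rate stands.
The additional-duty order on P-417 targets Fenia, not Drenesta; it does not apply.
Duty = 422 × ¥7.55 = ¥3,186.10.
Line 3 (S-788, Drenesta, 3,833 kg, ¥389,701.11):
Base rate for S-788 is 24.5%.
S-788 has an FTA preferential rate, but origin Drenesta is not Merune; base rate stands.
Duty = ¥389,701.11 × 24.5% = ¥95,476.77.
Total = ¥3,714.60 + ¥3,186.10 + ¥95,476.77 = ¥102,377.47.

¥102,377.47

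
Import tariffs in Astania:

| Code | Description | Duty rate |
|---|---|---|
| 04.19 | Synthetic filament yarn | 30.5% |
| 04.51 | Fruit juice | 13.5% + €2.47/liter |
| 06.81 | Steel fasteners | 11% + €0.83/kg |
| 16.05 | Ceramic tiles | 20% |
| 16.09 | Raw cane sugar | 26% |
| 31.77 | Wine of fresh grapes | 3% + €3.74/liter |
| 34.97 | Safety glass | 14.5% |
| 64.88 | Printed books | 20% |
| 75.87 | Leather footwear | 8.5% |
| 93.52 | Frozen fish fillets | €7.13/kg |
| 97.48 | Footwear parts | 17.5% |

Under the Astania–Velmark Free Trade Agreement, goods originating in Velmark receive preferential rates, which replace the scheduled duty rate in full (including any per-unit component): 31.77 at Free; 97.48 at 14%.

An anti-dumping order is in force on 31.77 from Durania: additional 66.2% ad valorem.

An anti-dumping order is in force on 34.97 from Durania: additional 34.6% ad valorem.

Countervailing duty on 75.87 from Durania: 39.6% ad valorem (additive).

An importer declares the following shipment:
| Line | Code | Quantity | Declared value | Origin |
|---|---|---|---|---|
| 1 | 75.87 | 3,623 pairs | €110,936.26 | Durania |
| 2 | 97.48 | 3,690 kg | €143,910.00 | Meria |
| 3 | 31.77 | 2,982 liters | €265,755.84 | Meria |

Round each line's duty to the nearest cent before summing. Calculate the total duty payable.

Line 1 (75.87, Durania, 3,623 pairs, €110,936.26):
Base rate for 75.87 is 8.5%.
Additional duty on 75.87 from Durania: +39.6%. Applied ad valorem rate: 8.5% + 39.6% = 48.1%.
Duty = €110,936.26 × 48.1% = €53,360.34.
Line 2 (97.48, Meria, 3,690 kg, €143,910.00):
Base rate for 97.48 is 17.5%.
97.48 has an FTA preferential rate, but origin Meria is not Velmark; base rate stands.
Duty = €143,910.00 × 17.5% = €25,184.25.
Line 3 (31.77, Meria, 2,982 liters, €265,755.84):
Base rate for 31.77 is 3% + €3.74/liter.
31.77 has an FTA preferential rate, but origin Meria is not Velmark; base rate stands.
The additional-duty order on 31.77 targets Durania, not Meria; it does not apply.
Duty = €265,755.84 × 3% + 2,982 × €3.74 = €19,125.36.
Total = €53,360.34 + €25,184.25 + €19,125.36 = €97,669.95.

€97,669.95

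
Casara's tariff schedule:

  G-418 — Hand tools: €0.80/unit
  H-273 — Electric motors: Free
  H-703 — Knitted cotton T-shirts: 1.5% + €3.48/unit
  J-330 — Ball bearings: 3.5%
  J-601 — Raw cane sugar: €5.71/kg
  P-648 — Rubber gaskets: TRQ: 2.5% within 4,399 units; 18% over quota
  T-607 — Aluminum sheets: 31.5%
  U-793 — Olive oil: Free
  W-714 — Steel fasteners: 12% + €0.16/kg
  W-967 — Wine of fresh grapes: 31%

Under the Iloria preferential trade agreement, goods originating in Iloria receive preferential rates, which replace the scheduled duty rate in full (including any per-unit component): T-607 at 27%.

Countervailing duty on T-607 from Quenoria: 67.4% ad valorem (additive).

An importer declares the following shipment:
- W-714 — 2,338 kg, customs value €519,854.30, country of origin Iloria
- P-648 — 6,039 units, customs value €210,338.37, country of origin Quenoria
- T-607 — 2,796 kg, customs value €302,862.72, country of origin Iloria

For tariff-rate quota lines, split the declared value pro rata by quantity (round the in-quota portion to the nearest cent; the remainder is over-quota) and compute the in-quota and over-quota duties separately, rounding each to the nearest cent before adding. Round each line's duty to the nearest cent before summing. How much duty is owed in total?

€158,641.78

Line 1 (W-714, Iloria, 2,338 kg, €519,854.30):
Base rate for W-714 is 12% + €0.16/kg.
Origin Iloria is the FTA partner but W-714 is not on the preference list; base rate stands.
Duty = €519,854.30 × 12% + 2,338 × €0.16 = €62,756.60.
Line 2 (P-648, Quenoria, 6,039 units, €210,338.37):
Code P-648 is under a tariff-rate quota (threshold 4,399 units). In-quota: 4,399 units at 2.5%; over-quota: 1,640 units at 18%.
Pro-rata value split: in-quota = €210,338.37 × 4,399/6,039 = €153,217.17; over-quota = €210,338.37 − €153,217.17 = €57,121.20.
In-quota duty = €153,217.17 × 2.5% = €3,830.43. Over-quota duty = €57,121.20 × 18% = €10,281.82.
Line duty = €3,830.43 + €10,281.82 = €14,112.25.
Line 3 (T-607, Iloria, 2,796 kg, €302,862.72):
Base rate for T-607 is 31.5%.
Origin Iloria qualifies under the Casara–Iloria agreement and T-607 is covered: preferential rate 27% applies instead.
The additional-duty order on T-607 targets Quenoria, not Iloria; it does not apply.
Duty = €302,862.72 × 27% = €81,772.93.
Total = €62,756.60 + €14,112.25 + €81,772.93 = €158,641.78.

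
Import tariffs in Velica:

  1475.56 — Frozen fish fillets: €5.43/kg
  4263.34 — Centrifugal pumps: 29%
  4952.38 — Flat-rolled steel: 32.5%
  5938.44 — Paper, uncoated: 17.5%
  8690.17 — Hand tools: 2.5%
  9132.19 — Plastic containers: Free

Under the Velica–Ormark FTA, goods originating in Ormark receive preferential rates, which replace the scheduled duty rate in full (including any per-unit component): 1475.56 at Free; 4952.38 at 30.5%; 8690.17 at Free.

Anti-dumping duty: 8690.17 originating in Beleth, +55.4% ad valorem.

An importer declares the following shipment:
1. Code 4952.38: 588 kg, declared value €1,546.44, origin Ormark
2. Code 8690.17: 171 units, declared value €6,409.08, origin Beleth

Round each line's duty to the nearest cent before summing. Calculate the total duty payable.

Line 1 (4952.38, Ormark, 588 kg, €1,546.44):
Base rate for 4952.38 is 32.5%.
Origin Ormark qualifies under the Velica–Ormark agreement and 4952.38 is covered: preferential rate 30.5% applies instead.
Duty = €1,546.44 × 30.5% = €471.66.
Line 2 (8690.17, Beleth, 171 units, €6,409.08):
Base rate for 8690.17 is 2.5%.
8690.17 has an FTA preferential rate, but origin Beleth is not Ormark; base rate stands.
Additional duty on 8690.17 from Beleth: +55.4%. Applied ad valorem rate: 2.5% + 55.4% = 57.9%.
Duty = €6,409.08 × 57.9% = €3,710.86.
Total = €471.66 + €3,710.86 = €4,182.52.

€4,182.52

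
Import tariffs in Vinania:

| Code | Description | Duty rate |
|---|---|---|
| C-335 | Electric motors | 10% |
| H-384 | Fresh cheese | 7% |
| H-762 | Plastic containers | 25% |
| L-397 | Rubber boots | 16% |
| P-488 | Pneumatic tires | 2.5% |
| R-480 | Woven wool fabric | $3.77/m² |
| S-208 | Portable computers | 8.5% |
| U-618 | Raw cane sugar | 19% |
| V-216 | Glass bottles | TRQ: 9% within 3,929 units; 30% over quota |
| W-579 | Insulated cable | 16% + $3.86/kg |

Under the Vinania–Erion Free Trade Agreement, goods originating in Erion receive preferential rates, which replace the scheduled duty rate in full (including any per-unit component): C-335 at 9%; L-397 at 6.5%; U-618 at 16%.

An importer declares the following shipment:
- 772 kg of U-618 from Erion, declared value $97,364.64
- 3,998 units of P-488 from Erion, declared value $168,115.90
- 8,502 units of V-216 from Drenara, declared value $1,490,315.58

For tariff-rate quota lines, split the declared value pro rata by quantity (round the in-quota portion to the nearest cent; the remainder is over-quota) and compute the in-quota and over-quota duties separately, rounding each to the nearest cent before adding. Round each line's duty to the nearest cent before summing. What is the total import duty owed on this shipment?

Line 1 (U-618, Erion, 772 kg, $97,364.64):
Base rate for U-618 is 19%.
Origin Erion qualifies under the Vinania–Erion agreement and U-618 is covered: preferential rate 16% applies instead.
Duty = $97,364.64 × 16% = $15,578.34.
Line 2 (P-488, Erion, 3,998 units, $168,115.90):
Base rate for P-488 is 2.5%.
Origin Erion is the FTA partner but P-488 is not on the preference list; base rate stands.
Duty = $168,115.90 × 2.5% = $4,202.90.
Line 3 (V-216, Drenara, 8,502 units, $1,490,315.58):
Code V-216 is under a tariff-rate quota (threshold 3,929 units). In-quota: 3,929 units at 9%; over-quota: 4,573 units at 30%.
Pro-rata value split: in-quota = $1,490,315.58 × 3,929/8,502 = $688,714.41; over-quota = $1,490,315.58 − $688,714.41 = $801,601.17.
In-quota duty = $688,714.41 × 9% = $61,984.30. Over-quota duty = $801,601.17 × 30% = $240,480.35.
Line duty = $61,984.30 + $240,480.35 = $302,464.65.
Total = $15,578.34 + $4,202.90 + $302,464.65 = $322,245.89.

$322,245.89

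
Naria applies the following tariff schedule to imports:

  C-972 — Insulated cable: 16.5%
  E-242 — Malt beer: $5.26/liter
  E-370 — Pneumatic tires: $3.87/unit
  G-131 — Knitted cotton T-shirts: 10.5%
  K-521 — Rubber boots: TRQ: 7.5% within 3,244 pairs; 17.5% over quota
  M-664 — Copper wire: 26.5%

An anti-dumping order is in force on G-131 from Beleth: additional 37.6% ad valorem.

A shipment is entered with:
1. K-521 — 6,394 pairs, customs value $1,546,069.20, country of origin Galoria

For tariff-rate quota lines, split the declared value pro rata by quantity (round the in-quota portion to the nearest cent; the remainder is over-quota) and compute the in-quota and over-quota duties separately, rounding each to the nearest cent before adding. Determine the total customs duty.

Line 1 (K-521, Galoria, 6,394 pairs, $1,546,069.20):
Code K-521 is under a tariff-rate quota (threshold 3,244 pairs). In-quota: 3,244 pairs at 7.5%; over-quota: 3,150 pairs at 17.5%.
Pro-rata value split: in-quota = $1,546,069.20 × 3,244/6,394 = $784,399.20; over-quota = $1,546,069.20 − $784,399.20 = $761,670.00.
In-quota duty = $784,399.20 × 7.5% = $58,829.94. Over-quota duty = $761,670.00 × 17.5% = $133,292.25.
Line duty = $58,829.94 + $133,292.25 = $192,122.19.

$192,122.19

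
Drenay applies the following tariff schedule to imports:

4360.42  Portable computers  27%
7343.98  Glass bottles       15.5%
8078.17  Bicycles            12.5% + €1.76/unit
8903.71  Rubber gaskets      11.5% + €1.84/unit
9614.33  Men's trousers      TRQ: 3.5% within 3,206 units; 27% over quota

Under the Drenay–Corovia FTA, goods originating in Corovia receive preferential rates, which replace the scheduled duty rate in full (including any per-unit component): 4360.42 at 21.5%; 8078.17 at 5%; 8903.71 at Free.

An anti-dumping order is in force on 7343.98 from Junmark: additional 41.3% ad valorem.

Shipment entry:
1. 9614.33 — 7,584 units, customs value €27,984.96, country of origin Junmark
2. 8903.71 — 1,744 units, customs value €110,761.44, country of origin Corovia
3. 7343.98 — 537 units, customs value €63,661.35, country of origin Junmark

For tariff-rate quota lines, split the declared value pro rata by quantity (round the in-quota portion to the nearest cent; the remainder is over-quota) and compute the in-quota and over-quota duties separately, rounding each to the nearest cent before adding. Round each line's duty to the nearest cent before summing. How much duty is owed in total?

€40,935.50

Line 1 (9614.33, Junmark, 7,584 units, €27,984.96):
Code 9614.33 is under a tariff-rate quota (threshold 3,206 units). In-quota: 3,206 units at 3.5%; over-quota: 4,378 units at 27%.
Pro-rata value split: in-quota = €27,984.96 × 3,206/7,584 = €11,830.14; over-quota = €27,984.96 − €11,830.14 = €16,154.82.
In-quota duty = €11,830.14 × 3.5% = €414.05. Over-quota duty = €16,154.82 × 27% = €4,361.80.
Line duty = €414.05 + €4,361.80 = €4,775.85.
Line 2 (8903.71, Corovia, 1,744 units, €110,761.44):
Base rate for 8903.71 is 11.5% + €1.84/unit.
Origin Corovia qualifies under the Drenay–Corovia agreement and 8903.71 is covered: preferential rate Free applies instead.
Duty = €110,761.44 × 0% = €0.00.
Line 3 (7343.98, Junmark, 537 units, €63,661.35):
Base rate for 7343.98 is 15.5%.
Additional duty on 7343.98 from Junmark: +41.3%. Applied ad valorem rate: 15.5% + 41.3% = 56.8%.
Duty = €63,661.35 × 56.8% = €36,159.65.
Total = €4,775.85 + €0.00 + €36,159.65 = €40,935.50.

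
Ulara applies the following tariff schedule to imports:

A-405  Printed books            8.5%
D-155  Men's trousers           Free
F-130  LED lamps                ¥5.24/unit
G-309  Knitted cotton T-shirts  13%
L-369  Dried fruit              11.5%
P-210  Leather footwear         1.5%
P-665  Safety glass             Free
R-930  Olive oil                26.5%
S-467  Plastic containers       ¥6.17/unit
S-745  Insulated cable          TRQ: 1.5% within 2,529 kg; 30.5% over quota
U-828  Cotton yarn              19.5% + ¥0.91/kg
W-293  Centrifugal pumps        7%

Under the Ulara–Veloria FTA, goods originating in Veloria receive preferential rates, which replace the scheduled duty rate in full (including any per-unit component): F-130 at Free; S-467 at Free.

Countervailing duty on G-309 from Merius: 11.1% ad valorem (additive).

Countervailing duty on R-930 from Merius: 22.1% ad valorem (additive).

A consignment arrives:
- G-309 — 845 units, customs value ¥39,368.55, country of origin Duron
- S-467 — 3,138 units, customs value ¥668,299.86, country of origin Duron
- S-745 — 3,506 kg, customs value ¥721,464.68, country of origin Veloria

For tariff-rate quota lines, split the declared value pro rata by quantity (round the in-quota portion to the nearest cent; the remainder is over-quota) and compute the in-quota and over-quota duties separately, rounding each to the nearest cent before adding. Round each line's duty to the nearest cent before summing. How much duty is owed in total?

Line 1 (G-309, Duron, 845 units, ¥39,368.55):
Base rate for G-309 is 13%.
The additional-duty order on G-309 targets Merius, not Duron; it does not apply.
Duty = ¥39,368.55 × 13% = ¥5,117.91.
Line 2 (S-467, Duron, 3,138 units, ¥668,299.86):
Base rate for S-467 is ¥6.17/unit.
S-467 has an FTA preferential rate, but origin Duron is not Veloria; base rate stands.
Duty = 3,138 × ¥6.17 = ¥19,361.46.
Line 3 (S-745, Veloria, 3,506 kg, ¥721,464.68):
Code S-745 is under a tariff-rate quota (threshold 2,529 kg). In-quota: 2,529 kg at 1.5%; over-quota: 977 kg at 30.5%.
Pro-rata value split: in-quota = ¥721,464.68 × 2,529/3,506 = ¥520,417.62; over-quota = ¥721,464.68 − ¥520,417.62 = ¥201,047.06.
In-quota duty = ¥520,417.62 × 1.5% = ¥7,806.26. Over-quota duty = ¥201,047.06 × 30.5% = ¥61,319.35.
Line duty = ¥7,806.26 + ¥61,319.35 = ¥69,125.61.
Total = ¥5,117.91 + ¥19,361.46 + ¥69,125.61 = ¥93,604.98.

¥93,604.98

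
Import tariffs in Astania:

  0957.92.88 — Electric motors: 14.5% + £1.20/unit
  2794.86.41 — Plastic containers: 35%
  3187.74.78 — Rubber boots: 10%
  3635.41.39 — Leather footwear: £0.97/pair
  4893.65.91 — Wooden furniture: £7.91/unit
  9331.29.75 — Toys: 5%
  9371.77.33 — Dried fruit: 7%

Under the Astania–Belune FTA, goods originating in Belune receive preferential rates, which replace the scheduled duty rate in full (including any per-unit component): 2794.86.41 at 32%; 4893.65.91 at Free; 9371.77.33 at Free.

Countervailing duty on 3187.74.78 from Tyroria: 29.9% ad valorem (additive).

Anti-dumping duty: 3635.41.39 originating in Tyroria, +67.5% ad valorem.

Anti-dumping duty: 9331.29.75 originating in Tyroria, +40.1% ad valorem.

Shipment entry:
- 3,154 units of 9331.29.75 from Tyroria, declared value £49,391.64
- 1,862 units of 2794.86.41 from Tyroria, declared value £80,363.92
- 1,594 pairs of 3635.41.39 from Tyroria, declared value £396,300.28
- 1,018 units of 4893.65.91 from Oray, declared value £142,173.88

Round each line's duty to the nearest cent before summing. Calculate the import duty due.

Line 1 (9331.29.75, Tyroria, 3,154 units, £49,391.64):
Base rate for 9331.29.75 is 5%.
Additional duty on 9331.29.75 from Tyroria: +40.1%. Applied ad valorem rate: 5% + 40.1% = 45.1%.
Duty = £49,391.64 × 45.1% = £22,275.63.
Line 2 (2794.86.41, Tyroria, 1,862 units, £80,363.92):
Base rate for 2794.86.41 is 35%.
2794.86.41 has an FTA preferential rate, but origin Tyroria is not Belune; base rate stands.
Duty = £80,363.92 × 35% = £28,127.37.
Line 3 (3635.41.39, Tyroria, 1,594 pairs, £396,300.28):
Base rate for 3635.41.39 is £0.97/pair.
Additional duty on 3635.41.39 from Tyroria: +67.5% ad valorem. Applied ad valorem rate = 67.5%.
Duty = £396,300.28 × 67.5% + 1,594 × £0.97 = £269,048.87.
Line 4 (4893.65.91, Oray, 1,018 units, £142,173.88):
Base rate for 4893.65.91 is £7.91/unit.
4893.65.91 has an FTA preferential rate, but origin Oray is not Belune; base rate stands.
Duty = 1,018 × £7.91 = £8,052.38.
Total = £22,275.63 + £28,127.37 + £269,048.87 + £8,052.38 = £327,504.25.

£327,504.25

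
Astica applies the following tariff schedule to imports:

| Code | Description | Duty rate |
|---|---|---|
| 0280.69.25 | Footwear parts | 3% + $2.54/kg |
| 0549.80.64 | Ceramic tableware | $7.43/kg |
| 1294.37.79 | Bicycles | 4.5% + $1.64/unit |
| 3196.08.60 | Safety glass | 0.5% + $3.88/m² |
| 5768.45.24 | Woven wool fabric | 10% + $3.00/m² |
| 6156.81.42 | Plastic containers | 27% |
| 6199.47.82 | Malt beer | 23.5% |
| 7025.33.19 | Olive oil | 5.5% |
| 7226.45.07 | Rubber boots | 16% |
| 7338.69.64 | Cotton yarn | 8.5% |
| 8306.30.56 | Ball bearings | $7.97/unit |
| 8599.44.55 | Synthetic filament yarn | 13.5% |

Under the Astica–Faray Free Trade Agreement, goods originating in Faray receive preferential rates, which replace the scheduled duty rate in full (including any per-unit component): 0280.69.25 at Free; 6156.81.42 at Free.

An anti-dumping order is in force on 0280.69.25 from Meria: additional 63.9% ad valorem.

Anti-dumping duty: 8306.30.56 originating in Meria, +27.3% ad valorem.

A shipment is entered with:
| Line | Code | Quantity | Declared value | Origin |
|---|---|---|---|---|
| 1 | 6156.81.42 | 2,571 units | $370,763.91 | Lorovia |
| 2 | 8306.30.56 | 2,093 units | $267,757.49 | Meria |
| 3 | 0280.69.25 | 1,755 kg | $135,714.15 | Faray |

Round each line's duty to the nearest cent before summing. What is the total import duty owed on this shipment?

Line 1 (6156.81.42, Lorovia, 2,571 units, $370,763.91):
Base rate for 6156.81.42 is 27%.
6156.81.42 has an FTA preferential rate, but origin Lorovia is not Faray; base rate stands.
Duty = $370,763.91 × 27% = $100,106.26.
Line 2 (8306.30.56, Meria, 2,093 units, $267,757.49):
Base rate for 8306.30.56 is $7.97/unit.
Additional duty on 8306.30.56 from Meria: +27.3% ad valorem. Applied ad valorem rate = 27.3%.
Duty = $267,757.49 × 27.3% + 2,093 × $7.97 = $89,779.00.
Line 3 (0280.69.25, Faray, 1,755 kg, $135,714.15):
Base rate for 0280.69.25 is 3% + $2.54/kg.
Origin Faray qualifies under the Astica–Faray agreement and 0280.69.25 is covered: preferential rate Free applies instead.
The additional-duty order on 0280.69.25 targets Meria, not Faray; it does not apply.
Duty = $135,714.15 × 0% = $0.00.
Total = $100,106.26 + $89,779.00 + $0.00 = $189,885.26.

$189,885.26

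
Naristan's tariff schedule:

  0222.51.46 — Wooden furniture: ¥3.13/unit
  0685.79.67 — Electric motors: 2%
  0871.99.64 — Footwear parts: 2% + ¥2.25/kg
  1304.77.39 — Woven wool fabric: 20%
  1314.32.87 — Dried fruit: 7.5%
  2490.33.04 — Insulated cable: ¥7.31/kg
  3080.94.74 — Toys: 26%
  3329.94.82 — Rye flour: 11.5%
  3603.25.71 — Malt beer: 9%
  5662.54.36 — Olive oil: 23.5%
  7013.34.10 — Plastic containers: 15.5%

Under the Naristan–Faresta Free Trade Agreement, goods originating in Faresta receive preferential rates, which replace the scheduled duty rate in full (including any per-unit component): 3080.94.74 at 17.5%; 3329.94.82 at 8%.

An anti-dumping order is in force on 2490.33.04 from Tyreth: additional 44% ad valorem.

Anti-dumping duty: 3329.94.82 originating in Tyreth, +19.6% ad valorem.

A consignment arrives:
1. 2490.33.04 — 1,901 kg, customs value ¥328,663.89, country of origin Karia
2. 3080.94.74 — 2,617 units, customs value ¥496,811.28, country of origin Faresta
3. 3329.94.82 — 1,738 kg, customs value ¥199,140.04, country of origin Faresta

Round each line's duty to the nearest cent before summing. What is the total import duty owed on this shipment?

Line 1 (2490.33.04, Karia, 1,901 kg, ¥328,663.89):
Base rate for 2490.33.04 is ¥7.31/kg.
The additional-duty order on 2490.33.04 targets Tyreth, not Karia; it does not apply.
Duty = 1,901 × ¥7.31 = ¥13,896.31.
Line 2 (3080.94.74, Faresta, 2,617 units, ¥496,811.28):
Base rate for 3080.94.74 is 26%.
Origin Faresta qualifies under the Naristan–Faresta agreement and 3080.94.74 is covered: preferential rate 17.5% applies instead.
Duty = ¥496,811.28 × 17.5% = ¥86,941.97.
Line 3 (3329.94.82, Faresta, 1,738 kg, ¥199,140.04):
Base rate for 3329.94.82 is 11.5%.
Origin Faresta qualifies under the Naristan–Faresta agreement and 3329.94.82 is covered: preferential rate 8% applies instead.
The additional-duty order on 3329.94.82 targets Tyreth, not Faresta; it does not apply.
Duty = ¥199,140.04 × 8% = ¥15,931.20.
Total = ¥13,896.31 + ¥86,941.97 + ¥15,931.20 = ¥116,769.48.

¥116,769.48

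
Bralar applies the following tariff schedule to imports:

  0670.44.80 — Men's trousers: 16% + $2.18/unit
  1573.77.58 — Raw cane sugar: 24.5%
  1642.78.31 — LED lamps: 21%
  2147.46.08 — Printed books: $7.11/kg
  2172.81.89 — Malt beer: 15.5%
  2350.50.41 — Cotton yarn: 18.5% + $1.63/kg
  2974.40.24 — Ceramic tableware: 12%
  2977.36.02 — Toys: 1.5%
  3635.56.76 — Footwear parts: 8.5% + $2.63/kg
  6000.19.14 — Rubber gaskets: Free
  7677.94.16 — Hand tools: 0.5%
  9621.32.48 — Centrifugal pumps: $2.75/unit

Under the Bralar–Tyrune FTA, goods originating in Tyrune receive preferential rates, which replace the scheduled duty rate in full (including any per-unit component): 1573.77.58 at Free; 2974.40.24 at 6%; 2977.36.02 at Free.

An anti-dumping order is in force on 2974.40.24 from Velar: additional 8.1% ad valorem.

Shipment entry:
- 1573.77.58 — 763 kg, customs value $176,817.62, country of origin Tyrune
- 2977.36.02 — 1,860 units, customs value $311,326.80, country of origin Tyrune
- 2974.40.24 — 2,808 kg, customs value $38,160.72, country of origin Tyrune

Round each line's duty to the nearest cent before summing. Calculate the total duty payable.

Line 1 (1573.77.58, Tyrune, 763 kg, $176,817.62):
Base rate for 1573.77.58 is 24.5%.
Origin Tyrune qualifies under the Bralar–Tyrune agreement and 1573.77.58 is covered: preferential rate Free applies instead.
Duty = $176,817.62 × 0% = $0.00.
Line 2 (2977.36.02, Tyrune, 1,860 units, $311,326.80):
Base rate for 2977.36.02 is 1.5%.
Origin Tyrune qualifies under the Bralar–Tyrune agreement and 2977.36.02 is covered: preferential rate Free applies instead.
Duty = $311,326.80 × 0% = $0.00.
Line 3 (2974.40.24, Tyrune, 2,808 kg, $38,160.72):
Base rate for 2974.40.24 is 12%.
Origin Tyrune qualifies under the Bralar–Tyrune agreement and 2974.40.24 is covered: preferential rate 6% applies instead.
The additional-duty order on 2974.40.24 targets Velar, not Tyrune; it does not apply.
Duty = $38,160.72 × 6% = $2,289.64.
Total = $0.00 + $0.00 + $2,289.64 = $2,289.64.

$2,289.64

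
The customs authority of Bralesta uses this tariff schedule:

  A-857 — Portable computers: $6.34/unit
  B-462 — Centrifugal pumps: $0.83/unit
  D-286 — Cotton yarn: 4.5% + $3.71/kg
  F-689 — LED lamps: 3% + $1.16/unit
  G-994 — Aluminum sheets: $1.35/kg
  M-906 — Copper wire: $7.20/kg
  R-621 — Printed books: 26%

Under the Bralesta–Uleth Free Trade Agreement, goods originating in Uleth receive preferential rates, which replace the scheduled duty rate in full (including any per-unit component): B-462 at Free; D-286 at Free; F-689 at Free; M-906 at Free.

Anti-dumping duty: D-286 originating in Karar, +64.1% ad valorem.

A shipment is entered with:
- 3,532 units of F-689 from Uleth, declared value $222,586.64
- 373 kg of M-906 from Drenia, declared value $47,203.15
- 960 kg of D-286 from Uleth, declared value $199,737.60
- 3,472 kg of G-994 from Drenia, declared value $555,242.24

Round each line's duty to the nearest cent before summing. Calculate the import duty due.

$7,372.80

Line 1 (F-689, Uleth, 3,532 units, $222,586.64):
Base rate for F-689 is 3% + $1.16/unit.
Origin Uleth qualifies under the Bralesta–Uleth agreement and F-689 is covered: preferential rate Free applies instead.
Duty = $222,586.64 × 0% = $0.00.
Line 2 (M-906, Drenia, 373 kg, $47,203.15):
Base rate for M-906 is $7.20/kg.
M-906 has an FTA preferential rate, but origin Drenia is not Uleth; base rate stands.
Duty = 373 × $7.20 = $2,685.60.
Line 3 (D-286, Uleth, 960 kg, $199,737.60):
Base rate for D-286 is 4.5% + $3.71/kg.
Origin Uleth qualifies under the Bralesta–Uleth agreement and D-286 is covered: preferential rate Free applies instead.
The additional-duty order on D-286 targets Karar, not Uleth; it does not apply.
Duty = $199,737.60 × 0% = $0.00.
Line 4 (G-994, Drenia, 3,472 kg, $555,242.24):
Base rate for G-994 is $1.35/kg.
Duty = 3,472 × $1.35 = $4,687.20.
Total = $0.00 + $2,685.60 + $0.00 + $4,687.20 = $7,372.80.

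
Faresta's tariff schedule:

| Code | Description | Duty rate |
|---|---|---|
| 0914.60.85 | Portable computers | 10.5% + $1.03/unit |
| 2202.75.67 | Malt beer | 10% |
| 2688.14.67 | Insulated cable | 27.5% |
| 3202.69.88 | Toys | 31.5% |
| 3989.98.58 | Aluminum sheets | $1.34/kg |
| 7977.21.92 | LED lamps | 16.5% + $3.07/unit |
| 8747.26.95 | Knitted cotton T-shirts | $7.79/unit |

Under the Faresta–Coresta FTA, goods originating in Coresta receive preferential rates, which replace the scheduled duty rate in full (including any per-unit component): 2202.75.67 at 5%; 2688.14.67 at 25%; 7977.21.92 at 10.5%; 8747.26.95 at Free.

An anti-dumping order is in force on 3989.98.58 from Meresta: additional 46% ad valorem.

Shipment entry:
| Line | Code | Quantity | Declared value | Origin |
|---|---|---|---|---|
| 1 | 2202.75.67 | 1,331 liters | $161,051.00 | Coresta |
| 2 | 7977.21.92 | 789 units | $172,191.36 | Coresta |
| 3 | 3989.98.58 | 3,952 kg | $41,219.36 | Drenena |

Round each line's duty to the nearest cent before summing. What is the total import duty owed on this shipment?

$31,428.32

Line 1 (2202.75.67, Coresta, 1,331 liters, $161,051.00):
Base rate for 2202.75.67 is 10%.
Origin Coresta qualifies under the Faresta–Coresta agreement and 2202.75.67 is covered: preferential rate 5% applies instead.
Duty = $161,051.00 × 5% = $8,052.55.
Line 2 (7977.21.92, Coresta, 789 units, $172,191.36):
Base rate for 7977.21.92 is 16.5% + $3.07/unit.
Origin Coresta qualifies under the Faresta–Coresta agreement and 7977.21.92 is covered: preferential rate 10.5% applies instead.
Duty = $172,191.36 × 10.5% = $18,080.09.
Line 3 (3989.98.58, Drenena, 3,952 kg, $41,219.36):
Base rate for 3989.98.58 is $1.34/kg.
The additional-duty order on 3989.98.58 targets Meresta, not Drenena; it does not apply.
Duty = 3,952 × $1.34 = $5,295.68.
Total = $8,052.55 + $18,080.09 + $5,295.68 = $31,428.32.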